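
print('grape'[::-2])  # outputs eag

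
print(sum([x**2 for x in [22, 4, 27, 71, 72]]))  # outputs 11454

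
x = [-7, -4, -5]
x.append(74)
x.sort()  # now [-7, -5, -4, 74]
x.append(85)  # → [-7, -5, -4, 74, 85]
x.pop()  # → 85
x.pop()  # 74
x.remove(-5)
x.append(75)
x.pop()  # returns 75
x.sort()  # [-7, -4]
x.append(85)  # [-7, -4, 85]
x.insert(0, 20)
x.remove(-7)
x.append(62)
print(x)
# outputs [20, -4, 85, 62]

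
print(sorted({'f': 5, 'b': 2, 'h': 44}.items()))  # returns [('b', 2), ('f', 5), ('h', 44)]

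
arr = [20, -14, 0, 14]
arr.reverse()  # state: [14, 0, -14, 20]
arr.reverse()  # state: [20, -14, 0, 14]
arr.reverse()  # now [14, 0, -14, 20]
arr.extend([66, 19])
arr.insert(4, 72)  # [14, 0, -14, 20, 72, 66, 19]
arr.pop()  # 19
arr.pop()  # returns 66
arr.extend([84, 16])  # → [14, 0, -14, 20, 72, 84, 16]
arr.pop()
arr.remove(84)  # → [14, 0, -14, 20, 72]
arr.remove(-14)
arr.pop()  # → 72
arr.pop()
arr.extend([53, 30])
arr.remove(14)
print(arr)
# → [0, 53, 30]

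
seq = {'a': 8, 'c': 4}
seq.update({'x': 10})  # {'a': 8, 'c': 4, 'x': 10}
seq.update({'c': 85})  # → {'a': 8, 'c': 85, 'x': 10}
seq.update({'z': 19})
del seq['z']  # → {'a': 8, 'c': 85, 'x': 10}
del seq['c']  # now {'a': 8, 'x': 10}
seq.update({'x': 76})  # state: {'a': 8, 'x': 76}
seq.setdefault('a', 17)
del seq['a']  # {'x': 76}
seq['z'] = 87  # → {'x': 76, 'z': 87}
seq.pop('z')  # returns 87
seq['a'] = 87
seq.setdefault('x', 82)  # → 76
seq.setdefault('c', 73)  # 73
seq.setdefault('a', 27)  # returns 87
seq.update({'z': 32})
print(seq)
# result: {'x': 76, 'a': 87, 'c': 73, 'z': 32}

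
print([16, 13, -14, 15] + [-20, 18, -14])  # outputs [16, 13, -14, 15, -20, 18, -14]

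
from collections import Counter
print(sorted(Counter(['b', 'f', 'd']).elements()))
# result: ['b', 'd', 'f']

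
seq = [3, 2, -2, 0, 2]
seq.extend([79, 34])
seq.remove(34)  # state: [3, 2, -2, 0, 2, 79]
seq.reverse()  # [79, 2, 0, -2, 2, 3]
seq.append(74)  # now [79, 2, 0, -2, 2, 3, 74]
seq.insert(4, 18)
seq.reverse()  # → [74, 3, 2, 18, -2, 0, 2, 79]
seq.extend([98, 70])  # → [74, 3, 2, 18, -2, 0, 2, 79, 98, 70]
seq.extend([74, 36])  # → [74, 3, 2, 18, -2, 0, 2, 79, 98, 70, 74, 36]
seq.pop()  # 36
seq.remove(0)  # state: [74, 3, 2, 18, -2, 2, 79, 98, 70, 74]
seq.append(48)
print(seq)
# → [74, 3, 2, 18, -2, 2, 79, 98, 70, 74, 48]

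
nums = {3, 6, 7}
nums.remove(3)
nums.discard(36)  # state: {6, 7}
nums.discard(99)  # {6, 7}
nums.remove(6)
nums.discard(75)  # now {7}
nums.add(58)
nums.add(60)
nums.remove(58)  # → {7, 60}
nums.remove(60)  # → {7}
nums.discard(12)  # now {7}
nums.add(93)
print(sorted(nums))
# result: [7, 93]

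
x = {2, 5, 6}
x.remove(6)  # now {2, 5}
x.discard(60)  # {2, 5}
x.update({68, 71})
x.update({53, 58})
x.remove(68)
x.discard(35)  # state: {2, 5, 53, 58, 71}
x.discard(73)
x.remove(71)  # {2, 5, 53, 58}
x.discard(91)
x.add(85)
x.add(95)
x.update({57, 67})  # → {2, 5, 53, 57, 58, 67, 85, 95}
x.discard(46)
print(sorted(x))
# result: [2, 5, 53, 57, 58, 67, 85, 95]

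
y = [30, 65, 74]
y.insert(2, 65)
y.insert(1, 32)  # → [30, 32, 65, 65, 74]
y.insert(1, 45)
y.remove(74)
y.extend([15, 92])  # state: [30, 45, 32, 65, 65, 15, 92]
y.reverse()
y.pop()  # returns 30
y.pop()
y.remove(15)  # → [92, 65, 65, 32]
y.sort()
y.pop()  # 92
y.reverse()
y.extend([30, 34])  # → [65, 65, 32, 30, 34]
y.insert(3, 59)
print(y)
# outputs [65, 65, 32, 59, 30, 34]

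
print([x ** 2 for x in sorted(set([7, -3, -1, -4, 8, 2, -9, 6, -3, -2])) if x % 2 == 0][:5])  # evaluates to [16, 4, 4, 36, 64]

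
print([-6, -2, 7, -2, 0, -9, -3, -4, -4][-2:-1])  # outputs [-4]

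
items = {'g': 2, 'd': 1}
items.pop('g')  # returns 2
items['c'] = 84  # {'d': 1, 'c': 84}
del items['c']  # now {'d': 1}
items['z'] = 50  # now {'d': 1, 'z': 50}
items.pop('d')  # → 1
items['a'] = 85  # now {'z': 50, 'a': 85}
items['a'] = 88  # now {'z': 50, 'a': 88}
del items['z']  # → {'a': 88}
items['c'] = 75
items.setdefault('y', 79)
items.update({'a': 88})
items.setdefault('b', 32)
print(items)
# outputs {'a': 88, 'c': 75, 'y': 79, 'b': 32}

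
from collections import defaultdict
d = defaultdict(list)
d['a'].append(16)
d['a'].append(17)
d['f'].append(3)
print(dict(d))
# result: {'a': [16, 17], 'f': [3]}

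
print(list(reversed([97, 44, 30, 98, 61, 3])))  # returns [3, 61, 98, 30, 44, 97]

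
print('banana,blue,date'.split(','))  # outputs ['banana', 'blue', 'date']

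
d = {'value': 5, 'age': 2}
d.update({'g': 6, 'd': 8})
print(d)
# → {'value': 5, 'age': 2, 'g': 6, 'd': 8}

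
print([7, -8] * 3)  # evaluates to [7, -8, 7, -8, 7, -8]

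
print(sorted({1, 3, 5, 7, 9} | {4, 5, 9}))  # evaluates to [1, 3, 4, 5, 7, 9]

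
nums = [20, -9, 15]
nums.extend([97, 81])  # [20, -9, 15, 97, 81]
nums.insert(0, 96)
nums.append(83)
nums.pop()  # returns 83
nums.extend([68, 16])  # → [96, 20, -9, 15, 97, 81, 68, 16]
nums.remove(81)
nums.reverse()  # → [16, 68, 97, 15, -9, 20, 96]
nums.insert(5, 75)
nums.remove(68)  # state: [16, 97, 15, -9, 75, 20, 96]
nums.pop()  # 96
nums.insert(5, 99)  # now [16, 97, 15, -9, 75, 99, 20]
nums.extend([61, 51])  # [16, 97, 15, -9, 75, 99, 20, 61, 51]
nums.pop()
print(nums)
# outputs [16, 97, 15, -9, 75, 99, 20, 61]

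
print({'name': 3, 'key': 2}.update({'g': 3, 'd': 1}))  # None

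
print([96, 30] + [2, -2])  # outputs [96, 30, 2, -2]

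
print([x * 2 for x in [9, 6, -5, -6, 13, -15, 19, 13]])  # [18, 12, -10, -12, 26, -30, 38, 26]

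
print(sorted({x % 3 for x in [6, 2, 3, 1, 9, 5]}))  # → [0, 1, 2]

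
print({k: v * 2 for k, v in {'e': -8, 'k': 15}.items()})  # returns {'e': -16, 'k': 30}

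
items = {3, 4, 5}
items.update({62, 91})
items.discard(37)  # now {3, 4, 5, 62, 91}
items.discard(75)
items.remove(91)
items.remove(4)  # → {3, 5, 62}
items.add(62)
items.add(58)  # {3, 5, 58, 62}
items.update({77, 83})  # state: {3, 5, 58, 62, 77, 83}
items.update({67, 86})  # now {3, 5, 58, 62, 67, 77, 83, 86}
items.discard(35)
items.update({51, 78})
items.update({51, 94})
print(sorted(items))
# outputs [3, 5, 51, 58, 62, 67, 77, 78, 83, 86, 94]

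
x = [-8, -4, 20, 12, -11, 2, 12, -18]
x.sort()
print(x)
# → [-18, -11, -8, -4, 2, 12, 12, 20]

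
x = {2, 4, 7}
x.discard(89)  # {2, 4, 7}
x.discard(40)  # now {2, 4, 7}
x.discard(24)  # {2, 4, 7}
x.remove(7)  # {2, 4}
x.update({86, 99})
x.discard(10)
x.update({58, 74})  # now {2, 4, 58, 74, 86, 99}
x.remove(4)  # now {2, 58, 74, 86, 99}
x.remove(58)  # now {2, 74, 86, 99}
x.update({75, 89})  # {2, 74, 75, 86, 89, 99}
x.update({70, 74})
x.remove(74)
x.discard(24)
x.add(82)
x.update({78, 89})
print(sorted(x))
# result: [2, 70, 75, 78, 82, 86, 89, 99]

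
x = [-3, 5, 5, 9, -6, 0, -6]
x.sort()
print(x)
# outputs [-6, -6, -3, 0, 5, 5, 9]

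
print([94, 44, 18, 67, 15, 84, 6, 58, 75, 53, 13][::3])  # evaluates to [94, 67, 6, 53]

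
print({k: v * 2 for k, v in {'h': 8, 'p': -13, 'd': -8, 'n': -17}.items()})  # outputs {'h': 16, 'p': -26, 'd': -16, 'n': -34}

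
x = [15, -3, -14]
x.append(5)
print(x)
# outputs [15, -3, -14, 5]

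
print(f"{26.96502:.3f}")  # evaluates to 26.965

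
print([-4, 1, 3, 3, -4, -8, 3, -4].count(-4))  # 3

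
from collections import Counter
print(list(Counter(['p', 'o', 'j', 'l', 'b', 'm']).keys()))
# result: ['p', 'o', 'j', 'l', 'b', 'm']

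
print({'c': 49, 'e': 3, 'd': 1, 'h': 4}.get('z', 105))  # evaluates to 105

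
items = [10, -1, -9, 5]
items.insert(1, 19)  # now [10, 19, -1, -9, 5]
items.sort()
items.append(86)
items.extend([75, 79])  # [-9, -1, 5, 10, 19, 86, 75, 79]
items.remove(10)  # [-9, -1, 5, 19, 86, 75, 79]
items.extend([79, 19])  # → [-9, -1, 5, 19, 86, 75, 79, 79, 19]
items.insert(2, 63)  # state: [-9, -1, 63, 5, 19, 86, 75, 79, 79, 19]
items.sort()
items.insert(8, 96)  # [-9, -1, 5, 19, 19, 63, 75, 79, 96, 79, 86]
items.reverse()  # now [86, 79, 96, 79, 75, 63, 19, 19, 5, -1, -9]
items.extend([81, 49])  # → [86, 79, 96, 79, 75, 63, 19, 19, 5, -1, -9, 81, 49]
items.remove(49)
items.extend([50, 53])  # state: [86, 79, 96, 79, 75, 63, 19, 19, 5, -1, -9, 81, 50, 53]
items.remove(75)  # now [86, 79, 96, 79, 63, 19, 19, 5, -1, -9, 81, 50, 53]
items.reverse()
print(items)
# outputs [53, 50, 81, -9, -1, 5, 19, 19, 63, 79, 96, 79, 86]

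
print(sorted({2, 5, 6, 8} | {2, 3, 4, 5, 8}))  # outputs [2, 3, 4, 5, 6, 8]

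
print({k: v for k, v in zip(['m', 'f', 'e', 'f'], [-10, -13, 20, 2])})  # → {'m': -10, 'f': 2, 'e': 20}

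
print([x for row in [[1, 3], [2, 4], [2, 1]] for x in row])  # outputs [1, 3, 2, 4, 2, 1]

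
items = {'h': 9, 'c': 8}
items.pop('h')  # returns 9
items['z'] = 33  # {'c': 8, 'z': 33}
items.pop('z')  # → 33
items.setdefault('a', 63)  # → 63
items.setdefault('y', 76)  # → 76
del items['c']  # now {'a': 63, 'y': 76}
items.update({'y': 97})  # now {'a': 63, 'y': 97}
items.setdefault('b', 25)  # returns 25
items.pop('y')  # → 97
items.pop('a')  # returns 63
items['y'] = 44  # {'b': 25, 'y': 44}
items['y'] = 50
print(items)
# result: {'b': 25, 'y': 50}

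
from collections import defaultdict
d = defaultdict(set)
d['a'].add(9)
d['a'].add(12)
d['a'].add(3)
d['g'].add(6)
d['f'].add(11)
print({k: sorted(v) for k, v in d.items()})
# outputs {'a': [3, 9, 12], 'g': [6], 'f': [11]}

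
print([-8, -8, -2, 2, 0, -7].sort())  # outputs None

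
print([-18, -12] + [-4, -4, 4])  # [-18, -12, -4, -4, 4]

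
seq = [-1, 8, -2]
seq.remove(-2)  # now [-1, 8]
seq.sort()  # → [-1, 8]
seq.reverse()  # [8, -1]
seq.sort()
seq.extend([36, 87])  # [-1, 8, 36, 87]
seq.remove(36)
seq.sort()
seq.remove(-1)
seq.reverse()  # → [87, 8]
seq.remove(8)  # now [87]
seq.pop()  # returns 87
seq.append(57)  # [57]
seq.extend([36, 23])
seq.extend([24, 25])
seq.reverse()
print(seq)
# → [25, 24, 23, 36, 57]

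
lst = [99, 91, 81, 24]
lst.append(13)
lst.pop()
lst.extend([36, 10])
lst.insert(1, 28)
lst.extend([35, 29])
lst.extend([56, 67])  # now [99, 28, 91, 81, 24, 36, 10, 35, 29, 56, 67]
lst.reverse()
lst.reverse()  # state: [99, 28, 91, 81, 24, 36, 10, 35, 29, 56, 67]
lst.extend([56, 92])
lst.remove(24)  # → [99, 28, 91, 81, 36, 10, 35, 29, 56, 67, 56, 92]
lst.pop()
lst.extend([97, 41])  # [99, 28, 91, 81, 36, 10, 35, 29, 56, 67, 56, 97, 41]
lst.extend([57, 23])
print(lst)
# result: [99, 28, 91, 81, 36, 10, 35, 29, 56, 67, 56, 97, 41, 57, 23]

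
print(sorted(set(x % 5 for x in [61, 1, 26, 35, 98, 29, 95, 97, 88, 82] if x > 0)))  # [0, 1, 2, 3, 4]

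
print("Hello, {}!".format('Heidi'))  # Hello, Heidi!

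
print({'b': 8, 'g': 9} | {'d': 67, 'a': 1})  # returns {'b': 8, 'g': 9, 'd': 67, 'a': 1}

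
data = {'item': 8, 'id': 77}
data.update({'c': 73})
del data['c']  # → {'item': 8, 'id': 77}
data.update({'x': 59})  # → {'item': 8, 'id': 77, 'x': 59}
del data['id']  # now {'item': 8, 'x': 59}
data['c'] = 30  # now {'item': 8, 'x': 59, 'c': 30}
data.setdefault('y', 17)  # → 17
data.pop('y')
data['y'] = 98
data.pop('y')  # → 98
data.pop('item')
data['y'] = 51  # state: {'x': 59, 'c': 30, 'y': 51}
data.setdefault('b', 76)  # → 76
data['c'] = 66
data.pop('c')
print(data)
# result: {'x': 59, 'y': 51, 'b': 76}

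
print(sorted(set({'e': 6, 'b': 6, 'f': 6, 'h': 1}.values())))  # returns [1, 6]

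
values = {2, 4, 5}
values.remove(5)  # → {2, 4}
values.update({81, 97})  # {2, 4, 81, 97}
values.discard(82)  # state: {2, 4, 81, 97}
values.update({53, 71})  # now {2, 4, 53, 71, 81, 97}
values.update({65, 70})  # {2, 4, 53, 65, 70, 71, 81, 97}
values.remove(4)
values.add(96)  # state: {2, 53, 65, 70, 71, 81, 96, 97}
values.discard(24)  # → {2, 53, 65, 70, 71, 81, 96, 97}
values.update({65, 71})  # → {2, 53, 65, 70, 71, 81, 96, 97}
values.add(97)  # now {2, 53, 65, 70, 71, 81, 96, 97}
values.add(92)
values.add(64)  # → {2, 53, 64, 65, 70, 71, 81, 92, 96, 97}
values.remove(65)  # {2, 53, 64, 70, 71, 81, 92, 96, 97}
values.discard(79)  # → {2, 53, 64, 70, 71, 81, 92, 96, 97}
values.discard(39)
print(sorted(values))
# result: [2, 53, 64, 70, 71, 81, 92, 96, 97]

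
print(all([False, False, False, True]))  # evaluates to False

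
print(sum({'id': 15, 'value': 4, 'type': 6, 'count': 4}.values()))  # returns 29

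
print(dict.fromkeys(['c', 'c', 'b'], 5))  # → {'c': 5, 'b': 5}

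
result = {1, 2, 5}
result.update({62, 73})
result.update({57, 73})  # {1, 2, 5, 57, 62, 73}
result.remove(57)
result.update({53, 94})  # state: {1, 2, 5, 53, 62, 73, 94}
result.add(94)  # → {1, 2, 5, 53, 62, 73, 94}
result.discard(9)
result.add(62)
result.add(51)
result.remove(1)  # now {2, 5, 51, 53, 62, 73, 94}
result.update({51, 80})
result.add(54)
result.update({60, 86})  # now {2, 5, 51, 53, 54, 60, 62, 73, 80, 86, 94}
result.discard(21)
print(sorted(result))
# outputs [2, 5, 51, 53, 54, 60, 62, 73, 80, 86, 94]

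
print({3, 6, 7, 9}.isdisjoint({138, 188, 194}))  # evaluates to True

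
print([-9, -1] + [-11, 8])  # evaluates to [-9, -1, -11, 8]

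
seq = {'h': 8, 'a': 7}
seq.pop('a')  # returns 7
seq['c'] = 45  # {'h': 8, 'c': 45}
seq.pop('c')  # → 45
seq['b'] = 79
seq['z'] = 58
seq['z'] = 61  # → {'h': 8, 'b': 79, 'z': 61}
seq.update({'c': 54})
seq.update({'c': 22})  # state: {'h': 8, 'b': 79, 'z': 61, 'c': 22}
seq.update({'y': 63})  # {'h': 8, 'b': 79, 'z': 61, 'c': 22, 'y': 63}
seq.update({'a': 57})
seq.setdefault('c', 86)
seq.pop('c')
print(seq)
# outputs {'h': 8, 'b': 79, 'z': 61, 'y': 63, 'a': 57}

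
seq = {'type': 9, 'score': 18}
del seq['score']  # {'type': 9}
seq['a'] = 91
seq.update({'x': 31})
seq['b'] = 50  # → {'type': 9, 'a': 91, 'x': 31, 'b': 50}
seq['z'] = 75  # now {'type': 9, 'a': 91, 'x': 31, 'b': 50, 'z': 75}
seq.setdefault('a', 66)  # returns 91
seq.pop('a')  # 91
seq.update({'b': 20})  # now {'type': 9, 'x': 31, 'b': 20, 'z': 75}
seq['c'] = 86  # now {'type': 9, 'x': 31, 'b': 20, 'z': 75, 'c': 86}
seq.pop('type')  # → 9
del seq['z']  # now {'x': 31, 'b': 20, 'c': 86}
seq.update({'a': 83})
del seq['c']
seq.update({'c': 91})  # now {'x': 31, 'b': 20, 'a': 83, 'c': 91}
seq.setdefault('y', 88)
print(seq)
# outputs {'x': 31, 'b': 20, 'a': 83, 'c': 91, 'y': 88}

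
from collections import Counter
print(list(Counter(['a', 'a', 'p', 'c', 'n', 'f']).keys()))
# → ['a', 'p', 'c', 'n', 'f']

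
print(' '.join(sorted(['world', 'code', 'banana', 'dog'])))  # banana code dog world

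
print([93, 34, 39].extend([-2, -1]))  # None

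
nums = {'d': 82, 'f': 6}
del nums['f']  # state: {'d': 82}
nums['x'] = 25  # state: {'d': 82, 'x': 25}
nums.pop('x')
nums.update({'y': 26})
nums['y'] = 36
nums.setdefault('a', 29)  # 29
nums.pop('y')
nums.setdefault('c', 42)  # 42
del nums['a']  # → {'d': 82, 'c': 42}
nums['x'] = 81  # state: {'d': 82, 'c': 42, 'x': 81}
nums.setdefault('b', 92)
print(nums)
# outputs {'d': 82, 'c': 42, 'x': 81, 'b': 92}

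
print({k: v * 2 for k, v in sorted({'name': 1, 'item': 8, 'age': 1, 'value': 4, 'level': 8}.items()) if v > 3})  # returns {'item': 16, 'level': 16, 'value': 8}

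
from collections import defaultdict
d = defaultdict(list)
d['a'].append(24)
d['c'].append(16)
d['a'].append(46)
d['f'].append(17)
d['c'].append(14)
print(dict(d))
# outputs {'a': [24, 46], 'c': [16, 14], 'f': [17]}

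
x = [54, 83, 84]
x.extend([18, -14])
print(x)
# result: [54, 83, 84, 18, -14]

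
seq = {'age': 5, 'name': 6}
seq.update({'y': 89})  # {'age': 5, 'name': 6, 'y': 89}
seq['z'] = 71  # {'age': 5, 'name': 6, 'y': 89, 'z': 71}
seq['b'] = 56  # {'age': 5, 'name': 6, 'y': 89, 'z': 71, 'b': 56}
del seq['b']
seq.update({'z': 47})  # {'age': 5, 'name': 6, 'y': 89, 'z': 47}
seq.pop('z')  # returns 47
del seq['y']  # {'age': 5, 'name': 6}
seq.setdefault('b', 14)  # 14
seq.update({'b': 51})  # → {'age': 5, 'name': 6, 'b': 51}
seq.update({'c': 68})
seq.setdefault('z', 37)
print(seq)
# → {'age': 5, 'name': 6, 'b': 51, 'c': 68, 'z': 37}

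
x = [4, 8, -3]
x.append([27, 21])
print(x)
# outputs [4, 8, -3, [27, 21]]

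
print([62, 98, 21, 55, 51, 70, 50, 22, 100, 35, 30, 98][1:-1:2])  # [98, 55, 70, 22, 35]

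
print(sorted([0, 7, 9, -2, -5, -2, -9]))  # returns [-9, -5, -2, -2, 0, 7, 9]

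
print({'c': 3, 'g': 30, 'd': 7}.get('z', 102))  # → 102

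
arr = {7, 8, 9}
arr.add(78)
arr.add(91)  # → {7, 8, 9, 78, 91}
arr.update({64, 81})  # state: {7, 8, 9, 64, 78, 81, 91}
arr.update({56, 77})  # {7, 8, 9, 56, 64, 77, 78, 81, 91}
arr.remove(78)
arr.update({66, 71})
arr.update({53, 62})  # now {7, 8, 9, 53, 56, 62, 64, 66, 71, 77, 81, 91}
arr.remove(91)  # {7, 8, 9, 53, 56, 62, 64, 66, 71, 77, 81}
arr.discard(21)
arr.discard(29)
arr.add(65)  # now {7, 8, 9, 53, 56, 62, 64, 65, 66, 71, 77, 81}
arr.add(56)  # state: {7, 8, 9, 53, 56, 62, 64, 65, 66, 71, 77, 81}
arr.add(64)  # {7, 8, 9, 53, 56, 62, 64, 65, 66, 71, 77, 81}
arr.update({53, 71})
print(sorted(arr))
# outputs [7, 8, 9, 53, 56, 62, 64, 65, 66, 71, 77, 81]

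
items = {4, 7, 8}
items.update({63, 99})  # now {4, 7, 8, 63, 99}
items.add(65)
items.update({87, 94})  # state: {4, 7, 8, 63, 65, 87, 94, 99}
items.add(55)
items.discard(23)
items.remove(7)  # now {4, 8, 55, 63, 65, 87, 94, 99}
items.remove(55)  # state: {4, 8, 63, 65, 87, 94, 99}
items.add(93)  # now {4, 8, 63, 65, 87, 93, 94, 99}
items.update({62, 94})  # {4, 8, 62, 63, 65, 87, 93, 94, 99}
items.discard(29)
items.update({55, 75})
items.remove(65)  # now {4, 8, 55, 62, 63, 75, 87, 93, 94, 99}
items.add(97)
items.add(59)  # {4, 8, 55, 59, 62, 63, 75, 87, 93, 94, 97, 99}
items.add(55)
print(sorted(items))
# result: [4, 8, 55, 59, 62, 63, 75, 87, 93, 94, 97, 99]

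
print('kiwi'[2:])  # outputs wi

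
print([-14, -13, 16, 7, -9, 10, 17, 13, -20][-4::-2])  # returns [10, 7, -13]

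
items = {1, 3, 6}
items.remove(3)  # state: {1, 6}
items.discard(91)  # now {1, 6}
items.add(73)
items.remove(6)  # {1, 73}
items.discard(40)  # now {1, 73}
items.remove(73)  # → {1}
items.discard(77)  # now {1}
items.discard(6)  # {1}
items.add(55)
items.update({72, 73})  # {1, 55, 72, 73}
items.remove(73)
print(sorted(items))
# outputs [1, 55, 72]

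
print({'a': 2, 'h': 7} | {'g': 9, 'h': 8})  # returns {'a': 2, 'h': 8, 'g': 9}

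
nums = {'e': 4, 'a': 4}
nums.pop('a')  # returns 4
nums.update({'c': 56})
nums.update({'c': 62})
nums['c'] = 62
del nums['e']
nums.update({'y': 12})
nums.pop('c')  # 62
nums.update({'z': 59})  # {'y': 12, 'z': 59}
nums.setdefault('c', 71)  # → 71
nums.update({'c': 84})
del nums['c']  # {'y': 12, 'z': 59}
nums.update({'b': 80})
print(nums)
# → {'y': 12, 'z': 59, 'b': 80}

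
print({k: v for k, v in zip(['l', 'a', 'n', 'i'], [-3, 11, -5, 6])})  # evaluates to {'l': -3, 'a': 11, 'n': -5, 'i': 6}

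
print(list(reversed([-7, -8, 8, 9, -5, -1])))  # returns [-1, -5, 9, 8, -8, -7]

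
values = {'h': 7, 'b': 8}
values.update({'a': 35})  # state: {'h': 7, 'b': 8, 'a': 35}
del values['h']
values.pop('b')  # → 8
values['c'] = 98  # {'a': 35, 'c': 98}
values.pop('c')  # 98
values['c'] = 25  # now {'a': 35, 'c': 25}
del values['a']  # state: {'c': 25}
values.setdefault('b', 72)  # 72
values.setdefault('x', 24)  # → 24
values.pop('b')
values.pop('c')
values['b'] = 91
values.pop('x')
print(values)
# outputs {'b': 91}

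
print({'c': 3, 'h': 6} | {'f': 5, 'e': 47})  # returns {'c': 3, 'h': 6, 'f': 5, 'e': 47}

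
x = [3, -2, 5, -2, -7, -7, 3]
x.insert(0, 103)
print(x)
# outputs [103, 3, -2, 5, -2, -7, -7, 3]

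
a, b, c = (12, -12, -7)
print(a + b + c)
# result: -7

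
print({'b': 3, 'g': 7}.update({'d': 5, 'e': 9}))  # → None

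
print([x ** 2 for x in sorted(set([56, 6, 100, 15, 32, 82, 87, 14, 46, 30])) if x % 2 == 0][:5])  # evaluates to [36, 196, 900, 1024, 2116]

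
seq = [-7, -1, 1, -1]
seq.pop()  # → -1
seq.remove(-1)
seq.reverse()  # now [1, -7]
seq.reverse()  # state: [-7, 1]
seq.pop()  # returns 1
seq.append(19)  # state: [-7, 19]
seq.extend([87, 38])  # [-7, 19, 87, 38]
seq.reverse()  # [38, 87, 19, -7]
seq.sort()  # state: [-7, 19, 38, 87]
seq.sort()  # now [-7, 19, 38, 87]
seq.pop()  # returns 87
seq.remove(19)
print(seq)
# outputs [-7, 38]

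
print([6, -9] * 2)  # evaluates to [6, -9, 6, -9]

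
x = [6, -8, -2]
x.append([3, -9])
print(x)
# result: [6, -8, -2, [3, -9]]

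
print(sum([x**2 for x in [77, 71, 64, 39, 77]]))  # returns 22516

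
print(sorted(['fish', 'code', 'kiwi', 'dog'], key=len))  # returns ['dog', 'fish', 'code', 'kiwi']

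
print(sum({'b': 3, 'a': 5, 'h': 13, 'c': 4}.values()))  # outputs 25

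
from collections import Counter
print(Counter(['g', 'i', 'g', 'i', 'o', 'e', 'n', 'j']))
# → Counter({'g': 2, 'i': 2, 'o': 1, 'e': 1, 'n': 1, 'j': 1})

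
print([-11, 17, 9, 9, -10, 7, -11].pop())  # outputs -11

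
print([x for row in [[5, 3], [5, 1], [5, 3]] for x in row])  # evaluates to [5, 3, 5, 1, 5, 3]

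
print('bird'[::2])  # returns br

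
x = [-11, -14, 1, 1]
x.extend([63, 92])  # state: [-11, -14, 1, 1, 63, 92]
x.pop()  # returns 92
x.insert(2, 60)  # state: [-11, -14, 60, 1, 1, 63]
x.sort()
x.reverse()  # [63, 60, 1, 1, -11, -14]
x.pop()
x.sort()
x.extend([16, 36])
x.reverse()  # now [36, 16, 63, 60, 1, 1, -11]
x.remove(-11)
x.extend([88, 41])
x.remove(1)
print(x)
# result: [36, 16, 63, 60, 1, 88, 41]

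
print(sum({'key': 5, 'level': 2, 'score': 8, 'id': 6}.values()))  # 21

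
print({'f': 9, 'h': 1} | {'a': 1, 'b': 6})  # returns {'f': 9, 'h': 1, 'a': 1, 'b': 6}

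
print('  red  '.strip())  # red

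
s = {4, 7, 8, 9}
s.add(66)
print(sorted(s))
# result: [4, 7, 8, 9, 66]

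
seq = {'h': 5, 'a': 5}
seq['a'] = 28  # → {'h': 5, 'a': 28}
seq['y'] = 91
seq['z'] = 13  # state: {'h': 5, 'a': 28, 'y': 91, 'z': 13}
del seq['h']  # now {'a': 28, 'y': 91, 'z': 13}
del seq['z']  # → {'a': 28, 'y': 91}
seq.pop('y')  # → 91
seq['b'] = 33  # {'a': 28, 'b': 33}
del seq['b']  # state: {'a': 28}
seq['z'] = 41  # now {'a': 28, 'z': 41}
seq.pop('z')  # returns 41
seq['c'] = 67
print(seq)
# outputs {'a': 28, 'c': 67}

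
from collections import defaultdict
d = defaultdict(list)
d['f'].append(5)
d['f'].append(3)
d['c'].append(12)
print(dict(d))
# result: {'f': [5, 3], 'c': [12]}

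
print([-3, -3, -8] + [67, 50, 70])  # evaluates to [-3, -3, -8, 67, 50, 70]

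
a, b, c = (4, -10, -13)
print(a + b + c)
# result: -19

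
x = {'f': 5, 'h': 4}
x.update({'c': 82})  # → {'f': 5, 'h': 4, 'c': 82}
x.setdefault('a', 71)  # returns 71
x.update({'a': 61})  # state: {'f': 5, 'h': 4, 'c': 82, 'a': 61}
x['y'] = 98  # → {'f': 5, 'h': 4, 'c': 82, 'a': 61, 'y': 98}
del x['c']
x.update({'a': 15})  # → {'f': 5, 'h': 4, 'a': 15, 'y': 98}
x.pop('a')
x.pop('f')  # 5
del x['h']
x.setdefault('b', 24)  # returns 24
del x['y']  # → {'b': 24}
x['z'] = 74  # {'b': 24, 'z': 74}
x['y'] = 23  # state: {'b': 24, 'z': 74, 'y': 23}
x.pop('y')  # 23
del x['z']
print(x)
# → {'b': 24}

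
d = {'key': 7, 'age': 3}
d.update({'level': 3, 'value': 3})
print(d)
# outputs {'key': 7, 'age': 3, 'level': 3, 'value': 3}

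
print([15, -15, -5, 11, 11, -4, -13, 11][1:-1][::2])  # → [-15, 11, -4]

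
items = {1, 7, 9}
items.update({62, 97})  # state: {1, 7, 9, 62, 97}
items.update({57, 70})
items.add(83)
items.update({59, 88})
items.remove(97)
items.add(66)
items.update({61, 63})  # {1, 7, 9, 57, 59, 61, 62, 63, 66, 70, 83, 88}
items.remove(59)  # {1, 7, 9, 57, 61, 62, 63, 66, 70, 83, 88}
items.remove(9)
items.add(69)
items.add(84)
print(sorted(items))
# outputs [1, 7, 57, 61, 62, 63, 66, 69, 70, 83, 84, 88]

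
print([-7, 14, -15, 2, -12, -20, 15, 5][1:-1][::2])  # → [14, 2, -20]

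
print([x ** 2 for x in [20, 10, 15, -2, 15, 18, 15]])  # [400, 100, 225, 4, 225, 324, 225]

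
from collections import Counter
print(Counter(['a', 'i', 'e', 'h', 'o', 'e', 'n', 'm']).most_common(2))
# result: [('e', 2), ('a', 1)]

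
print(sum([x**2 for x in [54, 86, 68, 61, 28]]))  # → 19441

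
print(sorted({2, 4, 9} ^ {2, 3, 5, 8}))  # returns [3, 4, 5, 8, 9]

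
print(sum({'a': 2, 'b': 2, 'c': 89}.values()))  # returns 93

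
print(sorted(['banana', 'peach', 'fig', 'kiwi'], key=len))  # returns ['fig', 'kiwi', 'peach', 'banana']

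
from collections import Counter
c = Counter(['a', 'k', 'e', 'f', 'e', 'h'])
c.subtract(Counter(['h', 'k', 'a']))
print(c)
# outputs Counter({'e': 2, 'f': 1, 'a': 0, 'k': 0, 'h': 0})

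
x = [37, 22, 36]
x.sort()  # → [22, 36, 37]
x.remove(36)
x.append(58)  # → [22, 37, 58]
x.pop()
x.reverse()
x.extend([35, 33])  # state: [37, 22, 35, 33]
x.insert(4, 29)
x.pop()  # 29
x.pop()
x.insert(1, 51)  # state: [37, 51, 22, 35]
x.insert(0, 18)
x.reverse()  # [35, 22, 51, 37, 18]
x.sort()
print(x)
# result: [18, 22, 35, 37, 51]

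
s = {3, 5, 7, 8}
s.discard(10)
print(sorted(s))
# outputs [3, 5, 7, 8]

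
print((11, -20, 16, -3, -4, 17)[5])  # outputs 17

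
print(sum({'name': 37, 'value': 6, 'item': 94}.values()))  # 137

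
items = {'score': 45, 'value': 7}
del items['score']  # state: {'value': 7}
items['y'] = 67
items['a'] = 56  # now {'value': 7, 'y': 67, 'a': 56}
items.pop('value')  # 7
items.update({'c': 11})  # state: {'y': 67, 'a': 56, 'c': 11}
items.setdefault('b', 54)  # 54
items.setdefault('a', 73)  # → 56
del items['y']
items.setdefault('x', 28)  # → 28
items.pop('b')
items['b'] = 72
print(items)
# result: {'a': 56, 'c': 11, 'x': 28, 'b': 72}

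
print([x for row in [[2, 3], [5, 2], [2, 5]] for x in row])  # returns [2, 3, 5, 2, 2, 5]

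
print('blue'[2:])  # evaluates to ue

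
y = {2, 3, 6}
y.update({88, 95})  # {2, 3, 6, 88, 95}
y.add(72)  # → {2, 3, 6, 72, 88, 95}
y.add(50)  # {2, 3, 6, 50, 72, 88, 95}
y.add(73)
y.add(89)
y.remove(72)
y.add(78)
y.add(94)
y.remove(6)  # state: {2, 3, 50, 73, 78, 88, 89, 94, 95}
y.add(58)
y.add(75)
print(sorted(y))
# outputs [2, 3, 50, 58, 73, 75, 78, 88, 89, 94, 95]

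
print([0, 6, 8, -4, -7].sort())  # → None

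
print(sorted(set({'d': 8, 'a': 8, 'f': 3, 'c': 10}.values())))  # [3, 8, 10]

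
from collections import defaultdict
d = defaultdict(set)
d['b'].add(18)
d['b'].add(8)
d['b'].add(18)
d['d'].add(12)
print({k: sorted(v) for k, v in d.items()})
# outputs {'b': [8, 18], 'd': [12]}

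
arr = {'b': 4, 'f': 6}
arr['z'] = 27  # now {'b': 4, 'f': 6, 'z': 27}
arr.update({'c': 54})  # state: {'b': 4, 'f': 6, 'z': 27, 'c': 54}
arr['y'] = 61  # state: {'b': 4, 'f': 6, 'z': 27, 'c': 54, 'y': 61}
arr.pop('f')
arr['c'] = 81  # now {'b': 4, 'z': 27, 'c': 81, 'y': 61}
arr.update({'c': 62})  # {'b': 4, 'z': 27, 'c': 62, 'y': 61}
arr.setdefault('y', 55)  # 61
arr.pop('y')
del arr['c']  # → {'b': 4, 'z': 27}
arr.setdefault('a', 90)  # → 90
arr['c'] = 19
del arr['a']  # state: {'b': 4, 'z': 27, 'c': 19}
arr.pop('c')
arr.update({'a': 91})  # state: {'b': 4, 'z': 27, 'a': 91}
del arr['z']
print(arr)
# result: {'b': 4, 'a': 91}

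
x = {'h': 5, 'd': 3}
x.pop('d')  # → 3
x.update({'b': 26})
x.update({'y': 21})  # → {'h': 5, 'b': 26, 'y': 21}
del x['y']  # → {'h': 5, 'b': 26}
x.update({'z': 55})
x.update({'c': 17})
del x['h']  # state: {'b': 26, 'z': 55, 'c': 17}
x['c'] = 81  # {'b': 26, 'z': 55, 'c': 81}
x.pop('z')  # 55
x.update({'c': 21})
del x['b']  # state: {'c': 21}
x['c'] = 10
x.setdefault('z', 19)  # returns 19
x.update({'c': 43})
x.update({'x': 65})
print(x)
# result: {'c': 43, 'z': 19, 'x': 65}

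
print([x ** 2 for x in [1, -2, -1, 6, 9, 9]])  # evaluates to [1, 4, 1, 36, 81, 81]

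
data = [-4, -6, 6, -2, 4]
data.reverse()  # [4, -2, 6, -6, -4]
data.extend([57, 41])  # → [4, -2, 6, -6, -4, 57, 41]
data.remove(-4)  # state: [4, -2, 6, -6, 57, 41]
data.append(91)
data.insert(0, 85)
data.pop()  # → 91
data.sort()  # [-6, -2, 4, 6, 41, 57, 85]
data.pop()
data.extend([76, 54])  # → [-6, -2, 4, 6, 41, 57, 76, 54]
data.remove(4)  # [-6, -2, 6, 41, 57, 76, 54]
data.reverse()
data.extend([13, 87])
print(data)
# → [54, 76, 57, 41, 6, -2, -6, 13, 87]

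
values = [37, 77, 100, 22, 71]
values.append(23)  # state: [37, 77, 100, 22, 71, 23]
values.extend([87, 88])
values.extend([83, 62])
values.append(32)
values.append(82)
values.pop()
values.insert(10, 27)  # [37, 77, 100, 22, 71, 23, 87, 88, 83, 62, 27, 32]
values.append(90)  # [37, 77, 100, 22, 71, 23, 87, 88, 83, 62, 27, 32, 90]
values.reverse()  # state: [90, 32, 27, 62, 83, 88, 87, 23, 71, 22, 100, 77, 37]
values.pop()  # 37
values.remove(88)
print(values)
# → [90, 32, 27, 62, 83, 87, 23, 71, 22, 100, 77]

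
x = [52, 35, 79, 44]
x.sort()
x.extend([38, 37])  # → [35, 44, 52, 79, 38, 37]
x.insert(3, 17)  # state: [35, 44, 52, 17, 79, 38, 37]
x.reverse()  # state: [37, 38, 79, 17, 52, 44, 35]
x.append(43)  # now [37, 38, 79, 17, 52, 44, 35, 43]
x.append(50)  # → [37, 38, 79, 17, 52, 44, 35, 43, 50]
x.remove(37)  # [38, 79, 17, 52, 44, 35, 43, 50]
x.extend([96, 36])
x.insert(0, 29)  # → [29, 38, 79, 17, 52, 44, 35, 43, 50, 96, 36]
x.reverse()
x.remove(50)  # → [36, 96, 43, 35, 44, 52, 17, 79, 38, 29]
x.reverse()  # [29, 38, 79, 17, 52, 44, 35, 43, 96, 36]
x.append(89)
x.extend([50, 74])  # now [29, 38, 79, 17, 52, 44, 35, 43, 96, 36, 89, 50, 74]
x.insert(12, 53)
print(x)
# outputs [29, 38, 79, 17, 52, 44, 35, 43, 96, 36, 89, 50, 53, 74]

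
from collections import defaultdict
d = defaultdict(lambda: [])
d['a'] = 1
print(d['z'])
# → []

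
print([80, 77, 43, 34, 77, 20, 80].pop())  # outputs 80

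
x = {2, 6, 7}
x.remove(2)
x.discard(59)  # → {6, 7}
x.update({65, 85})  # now {6, 7, 65, 85}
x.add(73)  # {6, 7, 65, 73, 85}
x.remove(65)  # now {6, 7, 73, 85}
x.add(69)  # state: {6, 7, 69, 73, 85}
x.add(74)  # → {6, 7, 69, 73, 74, 85}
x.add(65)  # {6, 7, 65, 69, 73, 74, 85}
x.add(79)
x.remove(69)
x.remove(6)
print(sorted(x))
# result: [7, 65, 73, 74, 79, 85]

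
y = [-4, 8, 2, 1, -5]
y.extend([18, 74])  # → [-4, 8, 2, 1, -5, 18, 74]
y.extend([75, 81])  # [-4, 8, 2, 1, -5, 18, 74, 75, 81]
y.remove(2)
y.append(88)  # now [-4, 8, 1, -5, 18, 74, 75, 81, 88]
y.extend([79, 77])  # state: [-4, 8, 1, -5, 18, 74, 75, 81, 88, 79, 77]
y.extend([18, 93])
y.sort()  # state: [-5, -4, 1, 8, 18, 18, 74, 75, 77, 79, 81, 88, 93]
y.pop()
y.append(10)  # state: [-5, -4, 1, 8, 18, 18, 74, 75, 77, 79, 81, 88, 10]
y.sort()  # [-5, -4, 1, 8, 10, 18, 18, 74, 75, 77, 79, 81, 88]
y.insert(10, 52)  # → [-5, -4, 1, 8, 10, 18, 18, 74, 75, 77, 52, 79, 81, 88]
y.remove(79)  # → [-5, -4, 1, 8, 10, 18, 18, 74, 75, 77, 52, 81, 88]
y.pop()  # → 88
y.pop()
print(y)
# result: [-5, -4, 1, 8, 10, 18, 18, 74, 75, 77, 52]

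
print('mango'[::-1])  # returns ognam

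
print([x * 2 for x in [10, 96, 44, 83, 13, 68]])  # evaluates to [20, 192, 88, 166, 26, 136]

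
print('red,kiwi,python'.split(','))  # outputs ['red', 'kiwi', 'python']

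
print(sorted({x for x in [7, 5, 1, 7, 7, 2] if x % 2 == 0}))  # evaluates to [2]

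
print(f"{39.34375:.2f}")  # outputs 39.34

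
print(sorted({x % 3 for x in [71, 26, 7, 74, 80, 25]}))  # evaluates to [1, 2]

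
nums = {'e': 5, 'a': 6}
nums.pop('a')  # 6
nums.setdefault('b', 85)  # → 85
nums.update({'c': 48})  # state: {'e': 5, 'b': 85, 'c': 48}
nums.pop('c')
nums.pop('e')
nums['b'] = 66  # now {'b': 66}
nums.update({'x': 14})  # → {'b': 66, 'x': 14}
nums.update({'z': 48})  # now {'b': 66, 'x': 14, 'z': 48}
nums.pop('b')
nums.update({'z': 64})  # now {'x': 14, 'z': 64}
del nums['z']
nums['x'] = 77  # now {'x': 77}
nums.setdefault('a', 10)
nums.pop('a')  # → 10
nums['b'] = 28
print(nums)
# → {'x': 77, 'b': 28}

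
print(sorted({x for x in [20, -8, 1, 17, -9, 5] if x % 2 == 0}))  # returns [-8, 20]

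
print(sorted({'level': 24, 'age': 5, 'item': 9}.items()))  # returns [('age', 5), ('item', 9), ('level', 24)]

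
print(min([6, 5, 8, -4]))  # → -4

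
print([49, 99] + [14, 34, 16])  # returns [49, 99, 14, 34, 16]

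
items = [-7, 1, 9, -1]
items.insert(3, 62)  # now [-7, 1, 9, 62, -1]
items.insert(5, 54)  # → [-7, 1, 9, 62, -1, 54]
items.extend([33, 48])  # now [-7, 1, 9, 62, -1, 54, 33, 48]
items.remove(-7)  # [1, 9, 62, -1, 54, 33, 48]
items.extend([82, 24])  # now [1, 9, 62, -1, 54, 33, 48, 82, 24]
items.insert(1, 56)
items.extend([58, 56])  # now [1, 56, 9, 62, -1, 54, 33, 48, 82, 24, 58, 56]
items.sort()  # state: [-1, 1, 9, 24, 33, 48, 54, 56, 56, 58, 62, 82]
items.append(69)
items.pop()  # 69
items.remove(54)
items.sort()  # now [-1, 1, 9, 24, 33, 48, 56, 56, 58, 62, 82]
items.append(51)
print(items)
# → [-1, 1, 9, 24, 33, 48, 56, 56, 58, 62, 82, 51]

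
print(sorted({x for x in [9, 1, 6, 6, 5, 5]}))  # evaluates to [1, 5, 6, 9]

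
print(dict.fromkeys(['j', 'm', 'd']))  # {'j': None, 'm': None, 'd': None}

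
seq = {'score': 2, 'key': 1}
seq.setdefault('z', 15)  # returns 15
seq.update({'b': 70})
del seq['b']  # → {'score': 2, 'key': 1, 'z': 15}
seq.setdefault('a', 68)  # 68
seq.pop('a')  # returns 68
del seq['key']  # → {'score': 2, 'z': 15}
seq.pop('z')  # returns 15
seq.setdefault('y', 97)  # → 97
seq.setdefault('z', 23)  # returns 23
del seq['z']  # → {'score': 2, 'y': 97}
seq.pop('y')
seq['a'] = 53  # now {'score': 2, 'a': 53}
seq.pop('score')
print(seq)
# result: {'a': 53}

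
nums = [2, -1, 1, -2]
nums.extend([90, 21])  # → [2, -1, 1, -2, 90, 21]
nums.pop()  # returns 21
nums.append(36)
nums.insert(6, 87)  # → [2, -1, 1, -2, 90, 36, 87]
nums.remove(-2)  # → [2, -1, 1, 90, 36, 87]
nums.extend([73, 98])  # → [2, -1, 1, 90, 36, 87, 73, 98]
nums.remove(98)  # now [2, -1, 1, 90, 36, 87, 73]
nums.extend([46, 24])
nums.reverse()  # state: [24, 46, 73, 87, 36, 90, 1, -1, 2]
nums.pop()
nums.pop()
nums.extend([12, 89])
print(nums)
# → [24, 46, 73, 87, 36, 90, 1, 12, 89]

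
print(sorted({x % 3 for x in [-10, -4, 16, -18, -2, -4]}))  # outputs [0, 1, 2]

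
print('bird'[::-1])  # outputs drib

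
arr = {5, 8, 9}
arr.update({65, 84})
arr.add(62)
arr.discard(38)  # {5, 8, 9, 62, 65, 84}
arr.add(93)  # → {5, 8, 9, 62, 65, 84, 93}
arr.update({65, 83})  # {5, 8, 9, 62, 65, 83, 84, 93}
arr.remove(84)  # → {5, 8, 9, 62, 65, 83, 93}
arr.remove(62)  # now {5, 8, 9, 65, 83, 93}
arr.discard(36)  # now {5, 8, 9, 65, 83, 93}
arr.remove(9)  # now {5, 8, 65, 83, 93}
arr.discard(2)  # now {5, 8, 65, 83, 93}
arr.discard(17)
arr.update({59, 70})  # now {5, 8, 59, 65, 70, 83, 93}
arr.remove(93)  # {5, 8, 59, 65, 70, 83}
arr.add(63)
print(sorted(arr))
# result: [5, 8, 59, 63, 65, 70, 83]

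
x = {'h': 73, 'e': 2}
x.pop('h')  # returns 73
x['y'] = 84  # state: {'e': 2, 'y': 84}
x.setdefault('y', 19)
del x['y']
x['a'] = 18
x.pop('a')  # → 18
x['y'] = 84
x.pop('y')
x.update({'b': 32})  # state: {'e': 2, 'b': 32}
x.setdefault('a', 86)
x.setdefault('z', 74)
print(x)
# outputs {'e': 2, 'b': 32, 'a': 86, 'z': 74}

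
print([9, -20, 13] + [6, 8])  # [9, -20, 13, 6, 8]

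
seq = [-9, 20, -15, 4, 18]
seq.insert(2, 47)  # [-9, 20, 47, -15, 4, 18]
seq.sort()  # [-15, -9, 4, 18, 20, 47]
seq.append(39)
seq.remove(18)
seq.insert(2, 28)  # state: [-15, -9, 28, 4, 20, 47, 39]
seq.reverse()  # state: [39, 47, 20, 4, 28, -9, -15]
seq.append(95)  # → [39, 47, 20, 4, 28, -9, -15, 95]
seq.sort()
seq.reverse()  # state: [95, 47, 39, 28, 20, 4, -9, -15]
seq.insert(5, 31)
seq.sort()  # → [-15, -9, 4, 20, 28, 31, 39, 47, 95]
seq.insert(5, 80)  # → [-15, -9, 4, 20, 28, 80, 31, 39, 47, 95]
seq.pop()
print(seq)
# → [-15, -9, 4, 20, 28, 80, 31, 39, 47]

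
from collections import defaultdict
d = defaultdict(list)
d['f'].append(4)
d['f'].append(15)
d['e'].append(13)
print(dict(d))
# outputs {'f': [4, 15], 'e': [13]}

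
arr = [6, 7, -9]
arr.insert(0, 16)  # [16, 6, 7, -9]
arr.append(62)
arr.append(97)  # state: [16, 6, 7, -9, 62, 97]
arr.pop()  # 97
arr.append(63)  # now [16, 6, 7, -9, 62, 63]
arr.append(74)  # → [16, 6, 7, -9, 62, 63, 74]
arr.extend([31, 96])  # [16, 6, 7, -9, 62, 63, 74, 31, 96]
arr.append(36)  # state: [16, 6, 7, -9, 62, 63, 74, 31, 96, 36]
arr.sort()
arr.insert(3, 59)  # [-9, 6, 7, 59, 16, 31, 36, 62, 63, 74, 96]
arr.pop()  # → 96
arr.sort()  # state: [-9, 6, 7, 16, 31, 36, 59, 62, 63, 74]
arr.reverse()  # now [74, 63, 62, 59, 36, 31, 16, 7, 6, -9]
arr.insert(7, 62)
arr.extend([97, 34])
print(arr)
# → [74, 63, 62, 59, 36, 31, 16, 62, 7, 6, -9, 97, 34]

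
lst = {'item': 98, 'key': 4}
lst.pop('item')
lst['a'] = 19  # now {'key': 4, 'a': 19}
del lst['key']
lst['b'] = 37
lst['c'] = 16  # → {'a': 19, 'b': 37, 'c': 16}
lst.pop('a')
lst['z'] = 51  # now {'b': 37, 'c': 16, 'z': 51}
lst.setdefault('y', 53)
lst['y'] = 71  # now {'b': 37, 'c': 16, 'z': 51, 'y': 71}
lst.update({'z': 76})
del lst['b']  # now {'c': 16, 'z': 76, 'y': 71}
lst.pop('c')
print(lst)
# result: {'z': 76, 'y': 71}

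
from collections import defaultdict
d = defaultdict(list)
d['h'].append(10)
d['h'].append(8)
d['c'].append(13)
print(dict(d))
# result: {'h': [10, 8], 'c': [13]}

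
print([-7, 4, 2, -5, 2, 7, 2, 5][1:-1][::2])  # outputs [4, -5, 7]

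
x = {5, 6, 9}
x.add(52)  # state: {5, 6, 9, 52}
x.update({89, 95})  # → {5, 6, 9, 52, 89, 95}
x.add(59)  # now {5, 6, 9, 52, 59, 89, 95}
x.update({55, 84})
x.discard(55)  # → {5, 6, 9, 52, 59, 84, 89, 95}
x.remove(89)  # {5, 6, 9, 52, 59, 84, 95}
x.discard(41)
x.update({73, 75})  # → {5, 6, 9, 52, 59, 73, 75, 84, 95}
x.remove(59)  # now {5, 6, 9, 52, 73, 75, 84, 95}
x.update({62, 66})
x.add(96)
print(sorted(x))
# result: [5, 6, 9, 52, 62, 66, 73, 75, 84, 95, 96]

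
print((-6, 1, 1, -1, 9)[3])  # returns -1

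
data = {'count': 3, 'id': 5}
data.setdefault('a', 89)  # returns 89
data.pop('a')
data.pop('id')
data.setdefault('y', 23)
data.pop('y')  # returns 23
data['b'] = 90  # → {'count': 3, 'b': 90}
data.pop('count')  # 3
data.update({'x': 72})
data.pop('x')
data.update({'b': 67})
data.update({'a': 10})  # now {'b': 67, 'a': 10}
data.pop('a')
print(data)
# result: {'b': 67}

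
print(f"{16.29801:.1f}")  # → 16.3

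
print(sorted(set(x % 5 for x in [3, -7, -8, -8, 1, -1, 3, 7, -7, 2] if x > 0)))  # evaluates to [1, 2, 3]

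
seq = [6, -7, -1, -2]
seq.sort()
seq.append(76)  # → [-7, -2, -1, 6, 76]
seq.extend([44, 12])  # [-7, -2, -1, 6, 76, 44, 12]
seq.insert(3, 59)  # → [-7, -2, -1, 59, 6, 76, 44, 12]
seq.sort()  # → [-7, -2, -1, 6, 12, 44, 59, 76]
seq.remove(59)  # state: [-7, -2, -1, 6, 12, 44, 76]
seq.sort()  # [-7, -2, -1, 6, 12, 44, 76]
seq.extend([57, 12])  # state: [-7, -2, -1, 6, 12, 44, 76, 57, 12]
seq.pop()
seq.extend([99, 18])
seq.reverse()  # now [18, 99, 57, 76, 44, 12, 6, -1, -2, -7]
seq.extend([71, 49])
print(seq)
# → [18, 99, 57, 76, 44, 12, 6, -1, -2, -7, 71, 49]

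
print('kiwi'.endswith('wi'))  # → True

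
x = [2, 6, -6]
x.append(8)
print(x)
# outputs [2, 6, -6, 8]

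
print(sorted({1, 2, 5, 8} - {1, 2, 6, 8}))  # [5]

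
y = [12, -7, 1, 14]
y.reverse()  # [14, 1, -7, 12]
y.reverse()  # [12, -7, 1, 14]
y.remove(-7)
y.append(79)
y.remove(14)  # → [12, 1, 79]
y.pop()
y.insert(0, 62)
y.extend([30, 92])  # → [62, 12, 1, 30, 92]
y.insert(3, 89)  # [62, 12, 1, 89, 30, 92]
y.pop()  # 92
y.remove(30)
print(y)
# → [62, 12, 1, 89]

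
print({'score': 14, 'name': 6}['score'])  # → 14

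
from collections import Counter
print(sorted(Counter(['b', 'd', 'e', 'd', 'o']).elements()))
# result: ['b', 'd', 'd', 'e', 'o']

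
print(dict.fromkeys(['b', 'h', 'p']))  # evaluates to {'b': None, 'h': None, 'p': None}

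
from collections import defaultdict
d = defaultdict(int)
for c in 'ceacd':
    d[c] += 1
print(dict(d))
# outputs {'c': 2, 'e': 1, 'a': 1, 'd': 1}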